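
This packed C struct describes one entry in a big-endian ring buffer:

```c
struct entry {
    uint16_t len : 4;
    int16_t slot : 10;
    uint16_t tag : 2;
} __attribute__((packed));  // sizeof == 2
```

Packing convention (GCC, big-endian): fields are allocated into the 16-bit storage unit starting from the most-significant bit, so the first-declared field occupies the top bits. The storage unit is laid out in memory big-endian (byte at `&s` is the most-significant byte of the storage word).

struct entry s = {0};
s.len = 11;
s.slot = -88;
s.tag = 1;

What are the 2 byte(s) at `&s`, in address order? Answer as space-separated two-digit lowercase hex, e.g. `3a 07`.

be a1

len:4 = 11 → 0xb << 12 → word 0xb000
slot:10 = -88 → 0x3a8 << 2 → word 0xbea0
tag:2 = 1 → 0x1 << 0 → word 0xbea1
word = 0xbea1 → big-endian bytes:
  [0]=0xbe  [1]=0xa1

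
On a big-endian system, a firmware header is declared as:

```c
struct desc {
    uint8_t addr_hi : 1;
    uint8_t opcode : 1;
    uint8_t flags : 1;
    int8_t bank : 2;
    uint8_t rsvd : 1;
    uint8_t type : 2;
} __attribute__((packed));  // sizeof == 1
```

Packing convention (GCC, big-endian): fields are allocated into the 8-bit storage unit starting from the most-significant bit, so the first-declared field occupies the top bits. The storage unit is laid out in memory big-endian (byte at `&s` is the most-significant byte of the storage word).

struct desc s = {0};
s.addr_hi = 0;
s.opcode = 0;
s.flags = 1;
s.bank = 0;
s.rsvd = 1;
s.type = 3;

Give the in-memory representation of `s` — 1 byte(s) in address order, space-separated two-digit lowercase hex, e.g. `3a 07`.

addr_hi (1b) val=0 bits=0x0 at bit 7: 0x00
opcode (1b) val=0 bits=0x0 at bit 6: 0x00
flags (1b) val=1 bits=0x1 at bit 5: 0x20
bank (2b) val=0 bits=0x0 at bit 3: 0x20
rsvd (1b) val=1 bits=0x1 at bit 2: 0x24
type (2b) val=3 bits=0x3 at bit 0: 0x27
word = 0x27 → big-endian bytes:
  [0]=0x27

27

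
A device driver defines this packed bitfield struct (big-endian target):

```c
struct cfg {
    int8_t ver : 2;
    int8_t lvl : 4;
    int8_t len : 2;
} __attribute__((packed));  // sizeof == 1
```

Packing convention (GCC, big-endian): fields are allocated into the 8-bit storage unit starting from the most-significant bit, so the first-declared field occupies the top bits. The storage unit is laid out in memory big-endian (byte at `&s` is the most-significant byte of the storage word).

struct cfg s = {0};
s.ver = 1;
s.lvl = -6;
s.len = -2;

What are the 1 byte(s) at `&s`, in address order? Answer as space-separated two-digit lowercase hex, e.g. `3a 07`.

6a

ver (2b) val=1 bits=0x1 at bit 6: 0x40
lvl (4b) val=-6 bits=0xa at bit 2: 0x68
len (2b) val=-2 bits=0x2 at bit 0: 0x6a
word = 0x6a → big-endian bytes:
  [0]=0x6a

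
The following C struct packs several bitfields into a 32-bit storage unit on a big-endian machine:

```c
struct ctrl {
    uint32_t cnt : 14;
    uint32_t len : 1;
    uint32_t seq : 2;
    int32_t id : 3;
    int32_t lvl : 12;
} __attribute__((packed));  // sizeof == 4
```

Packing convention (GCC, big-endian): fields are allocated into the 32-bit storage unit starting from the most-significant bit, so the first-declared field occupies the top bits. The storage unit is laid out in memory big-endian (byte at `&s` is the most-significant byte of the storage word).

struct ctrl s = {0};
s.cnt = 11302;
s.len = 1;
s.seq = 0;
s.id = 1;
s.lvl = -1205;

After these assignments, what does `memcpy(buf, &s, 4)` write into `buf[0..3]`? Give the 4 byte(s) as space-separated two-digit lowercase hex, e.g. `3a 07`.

b0 9a 1b 4b

[18+:14] cnt=11302 & 0x3fff = 0x2c26; word=0xb0980000
[17+:1] len=1 & 0x1 = 0x1; word=0xb09a0000
[15+:2] seq=0 & 0x3 = 0x0; word=0xb09a0000
[12+:3] id=1 & 0x7 = 0x1; word=0xb09a1000
[0+:12] lvl=-1205 & 0xfff = 0xb4b; word=0xb09a1b4b
word = 0xb09a1b4b → big-endian bytes:
  [0]=0xb0  [1]=0x9a  [2]=0x1b  [3]=0x4b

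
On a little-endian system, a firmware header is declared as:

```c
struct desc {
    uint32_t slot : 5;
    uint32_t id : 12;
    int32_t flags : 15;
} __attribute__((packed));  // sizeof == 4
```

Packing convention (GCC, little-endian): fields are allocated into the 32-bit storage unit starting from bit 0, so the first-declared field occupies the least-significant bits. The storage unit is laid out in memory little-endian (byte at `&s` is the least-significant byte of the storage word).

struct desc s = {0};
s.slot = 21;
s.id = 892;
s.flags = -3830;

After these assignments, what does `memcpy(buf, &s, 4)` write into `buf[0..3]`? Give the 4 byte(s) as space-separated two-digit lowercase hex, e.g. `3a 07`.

slot (5b) val=21 bits=0x15 at bit 0: 0x00000015
id (12b) val=892 bits=0x37c at bit 5: 0x00006f95
flags (15b) val=-3830 bits=0x710a at bit 17: 0xe2146f95
word = 0xe2146f95 → little-endian bytes:
  [0]=0x95  [1]=0x6f  [2]=0x14  [3]=0xe2

95 6f 14 e2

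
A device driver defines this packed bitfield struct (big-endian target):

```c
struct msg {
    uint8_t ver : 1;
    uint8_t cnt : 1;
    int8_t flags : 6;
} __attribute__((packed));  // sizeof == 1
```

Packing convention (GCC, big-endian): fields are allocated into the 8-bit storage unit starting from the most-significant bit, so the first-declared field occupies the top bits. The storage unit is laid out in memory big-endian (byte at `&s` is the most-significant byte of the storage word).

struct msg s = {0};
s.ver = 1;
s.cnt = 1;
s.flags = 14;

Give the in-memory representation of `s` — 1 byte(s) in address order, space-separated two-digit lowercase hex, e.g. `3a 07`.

ce

[7+:1] ver=1 & 0x1 = 0x1; word=0x80
[6+:1] cnt=1 & 0x1 = 0x1; word=0xc0
[0+:6] flags=14 & 0x3f = 0xe; word=0xce
word = 0xce → big-endian bytes:
  [0]=0xce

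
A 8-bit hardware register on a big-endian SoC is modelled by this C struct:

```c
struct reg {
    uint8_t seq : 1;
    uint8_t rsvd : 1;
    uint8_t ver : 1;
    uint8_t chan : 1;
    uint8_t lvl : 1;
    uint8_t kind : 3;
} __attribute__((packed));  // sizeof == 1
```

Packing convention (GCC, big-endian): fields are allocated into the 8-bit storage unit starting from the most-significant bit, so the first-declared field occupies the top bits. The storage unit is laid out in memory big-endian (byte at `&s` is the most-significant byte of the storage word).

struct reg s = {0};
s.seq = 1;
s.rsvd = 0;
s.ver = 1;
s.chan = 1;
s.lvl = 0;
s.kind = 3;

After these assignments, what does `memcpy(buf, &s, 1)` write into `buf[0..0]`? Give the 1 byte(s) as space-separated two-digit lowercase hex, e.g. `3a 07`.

[7+:1] seq=1 & 0x1 = 0x1; word=0x80
[6+:1] rsvd=0 & 0x1 = 0x0; word=0x80
[5+:1] ver=1 & 0x1 = 0x1; word=0xa0
[4+:1] chan=1 & 0x1 = 0x1; word=0xb0
[3+:1] lvl=0 & 0x1 = 0x0; word=0xb0
[0+:3] kind=3 & 0x7 = 0x3; word=0xb3
word = 0xb3 → big-endian bytes:
  [0]=0xb3

b3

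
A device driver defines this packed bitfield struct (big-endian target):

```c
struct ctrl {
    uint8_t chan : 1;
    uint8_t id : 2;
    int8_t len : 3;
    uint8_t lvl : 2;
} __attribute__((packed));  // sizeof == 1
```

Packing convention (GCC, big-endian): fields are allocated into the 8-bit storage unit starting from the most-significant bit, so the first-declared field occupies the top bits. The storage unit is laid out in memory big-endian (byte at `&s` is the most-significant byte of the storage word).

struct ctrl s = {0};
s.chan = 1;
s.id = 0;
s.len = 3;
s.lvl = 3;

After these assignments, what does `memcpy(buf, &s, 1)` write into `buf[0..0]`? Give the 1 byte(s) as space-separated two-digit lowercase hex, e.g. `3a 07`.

8f

chan (1b) val=1 bits=0x1 at bit 7: 0x80
id (2b) val=0 bits=0x0 at bit 5: 0x80
len (3b) val=3 bits=0x3 at bit 2: 0x8c
lvl (2b) val=3 bits=0x3 at bit 0: 0x8f
word = 0x8f → big-endian bytes:
  [0]=0x8f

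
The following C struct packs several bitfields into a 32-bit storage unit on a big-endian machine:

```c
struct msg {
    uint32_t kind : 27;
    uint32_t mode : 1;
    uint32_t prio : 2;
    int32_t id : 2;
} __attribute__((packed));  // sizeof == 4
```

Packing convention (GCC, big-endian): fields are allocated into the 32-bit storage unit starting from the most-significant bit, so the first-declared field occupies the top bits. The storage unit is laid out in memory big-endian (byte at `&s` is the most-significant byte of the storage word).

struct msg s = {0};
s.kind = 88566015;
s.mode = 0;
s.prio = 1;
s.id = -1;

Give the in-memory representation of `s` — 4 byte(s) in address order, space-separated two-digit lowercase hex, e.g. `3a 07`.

[5+:27] kind=88566015 & 0x7ffffff = 0x54768ff; word=0xa8ed1fe0
[4+:1] mode=0 & 0x1 = 0x0; word=0xa8ed1fe0
[2+:2] prio=1 & 0x3 = 0x1; word=0xa8ed1fe4
[0+:2] id=-1 & 0x3 = 0x3; word=0xa8ed1fe7
word = 0xa8ed1fe7 → big-endian bytes:
  [0]=0xa8  [1]=0xed  [2]=0x1f  [3]=0xe7

a8 ed 1f e7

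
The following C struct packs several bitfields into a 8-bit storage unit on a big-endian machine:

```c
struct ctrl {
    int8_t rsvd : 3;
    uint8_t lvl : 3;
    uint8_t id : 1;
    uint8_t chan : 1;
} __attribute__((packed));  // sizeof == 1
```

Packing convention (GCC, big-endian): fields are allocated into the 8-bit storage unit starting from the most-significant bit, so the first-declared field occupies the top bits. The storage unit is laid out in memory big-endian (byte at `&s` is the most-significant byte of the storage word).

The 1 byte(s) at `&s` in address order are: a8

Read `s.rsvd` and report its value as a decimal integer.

[0]=0xa8 (big-endian) → word 0xa8
rsvd:3 @ bit 5 → (0xa8>>5)&0x7 = 0x5  ←
lvl:3 @ bit 2 → (0xa8>>2)&0x7 = 0x2
id:1 @ bit 1 → (0xa8>>1)&0x1 = 0x0
chan:1 @ bit 0 → (0xa8>>0)&0x1 = 0x0
rsvd signed 3b, MSB=1: 5 - 8 = -3

-3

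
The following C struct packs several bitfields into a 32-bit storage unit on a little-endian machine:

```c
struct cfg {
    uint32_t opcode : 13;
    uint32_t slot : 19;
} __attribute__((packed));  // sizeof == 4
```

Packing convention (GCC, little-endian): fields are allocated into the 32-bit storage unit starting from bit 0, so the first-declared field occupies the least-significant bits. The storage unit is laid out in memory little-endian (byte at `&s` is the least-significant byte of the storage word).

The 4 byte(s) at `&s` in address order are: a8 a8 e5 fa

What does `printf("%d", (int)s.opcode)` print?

2216

[0]=0xa8 [1]=0xa8 [2]=0xe5 [3]=0xfa (little-endian) → word 0xfae5a8a8
opcode:13 @ bit 0 → (0xfae5a8a8>>0)&0x1fff = 0x8a8  ←
slot:19 @ bit 13 → (0xfae5a8a8>>13)&0x7ffff = 0x7d72d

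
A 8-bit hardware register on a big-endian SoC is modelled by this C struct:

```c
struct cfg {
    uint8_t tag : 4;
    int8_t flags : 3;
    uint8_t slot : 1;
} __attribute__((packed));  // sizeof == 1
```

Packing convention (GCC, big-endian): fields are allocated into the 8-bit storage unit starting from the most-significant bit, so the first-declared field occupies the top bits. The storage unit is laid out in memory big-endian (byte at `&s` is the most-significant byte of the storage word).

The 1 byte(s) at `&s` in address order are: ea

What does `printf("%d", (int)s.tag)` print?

[0]=0xea (big-endian) → word 0xea
tag [4+:4] = (word>>4) & 0xf = 14  ←
flags [1+:3] = (word>>1) & 0x7 = 5
slot [0+:1] = (word>>0) & 0x1 = 0

14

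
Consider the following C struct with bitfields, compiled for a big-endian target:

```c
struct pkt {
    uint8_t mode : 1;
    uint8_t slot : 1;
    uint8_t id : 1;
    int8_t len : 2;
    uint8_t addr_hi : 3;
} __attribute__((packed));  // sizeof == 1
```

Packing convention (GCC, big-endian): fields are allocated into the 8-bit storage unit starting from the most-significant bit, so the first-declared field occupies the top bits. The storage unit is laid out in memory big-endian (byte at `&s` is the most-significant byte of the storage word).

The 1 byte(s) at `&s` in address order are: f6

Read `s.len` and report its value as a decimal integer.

-2

[0]=0xf6 (big-endian) → word 0xf6
mode:1 @ bit 7 → (0xf6>>7)&0x1 = 0x1
slot:1 @ bit 6 → (0xf6>>6)&0x1 = 0x1
id:1 @ bit 5 → (0xf6>>5)&0x1 = 0x1
len:2 @ bit 3 → (0xf6>>3)&0x3 = 0x2  ←
addr_hi:3 @ bit 0 → (0xf6>>0)&0x7 = 0x6
len signed 2b, MSB=1: 2 - 4 = -2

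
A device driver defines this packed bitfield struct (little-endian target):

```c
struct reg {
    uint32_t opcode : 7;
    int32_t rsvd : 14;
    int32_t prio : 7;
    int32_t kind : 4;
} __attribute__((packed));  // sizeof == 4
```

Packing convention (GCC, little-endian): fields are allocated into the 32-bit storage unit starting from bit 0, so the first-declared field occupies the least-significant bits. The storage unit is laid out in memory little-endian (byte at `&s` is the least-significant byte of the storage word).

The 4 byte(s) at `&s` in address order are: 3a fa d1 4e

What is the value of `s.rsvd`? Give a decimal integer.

[0]=0x3a [1]=0xfa [2]=0xd1 [3]=0x4e (little-endian) → word 0x4ed1fa3a
opcode [0+:7] = (word>>0) & 0x7f = 58
rsvd [7+:14] = (word>>7) & 0x3fff = 9204  ←
prio [21+:7] = (word>>21) & 0x7f = 118
kind [28+:4] = (word>>28) & 0xf = 4
rsvd signed 14b, MSB=1: 9204 - 16384 = -7180

-7180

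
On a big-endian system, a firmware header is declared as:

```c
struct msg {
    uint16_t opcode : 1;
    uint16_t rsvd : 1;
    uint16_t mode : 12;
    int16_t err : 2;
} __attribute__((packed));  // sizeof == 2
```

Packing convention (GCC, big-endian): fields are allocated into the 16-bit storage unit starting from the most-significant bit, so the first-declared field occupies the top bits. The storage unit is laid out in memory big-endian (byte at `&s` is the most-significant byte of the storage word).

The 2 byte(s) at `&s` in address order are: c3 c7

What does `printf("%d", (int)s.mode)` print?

[0]=0xc3 [1]=0xc7 (big-endian) → word 0xc3c7
opcode:1 @ bit 15 → (0xc3c7>>15)&0x1 = 0x1
rsvd:1 @ bit 14 → (0xc3c7>>14)&0x1 = 0x1
mode:12 @ bit 2 → (0xc3c7>>2)&0xfff = 0xf1  ←
err:2 @ bit 0 → (0xc3c7>>0)&0x3 = 0x3

241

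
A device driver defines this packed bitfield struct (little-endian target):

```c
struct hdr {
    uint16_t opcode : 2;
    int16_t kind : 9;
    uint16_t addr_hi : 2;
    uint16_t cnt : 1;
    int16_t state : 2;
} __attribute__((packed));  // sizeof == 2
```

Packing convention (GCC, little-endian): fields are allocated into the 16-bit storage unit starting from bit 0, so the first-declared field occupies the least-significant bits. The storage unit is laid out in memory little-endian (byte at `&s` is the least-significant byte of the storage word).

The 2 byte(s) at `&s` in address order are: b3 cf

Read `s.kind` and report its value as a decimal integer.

-20

[0]=0xb3 [1]=0xcf (little-endian) → word 0xcfb3
opcode:2 @ bit 0 → (0xcfb3>>0)&0x3 = 0x3
kind:9 @ bit 2 → (0xcfb3>>2)&0x1ff = 0x1ec  ←
addr_hi:2 @ bit 11 → (0xcfb3>>11)&0x3 = 0x1
cnt:1 @ bit 13 → (0xcfb3>>13)&0x1 = 0x0
state:2 @ bit 14 → (0xcfb3>>14)&0x3 = 0x3
kind signed 9b, MSB=1: 492 - 512 = -20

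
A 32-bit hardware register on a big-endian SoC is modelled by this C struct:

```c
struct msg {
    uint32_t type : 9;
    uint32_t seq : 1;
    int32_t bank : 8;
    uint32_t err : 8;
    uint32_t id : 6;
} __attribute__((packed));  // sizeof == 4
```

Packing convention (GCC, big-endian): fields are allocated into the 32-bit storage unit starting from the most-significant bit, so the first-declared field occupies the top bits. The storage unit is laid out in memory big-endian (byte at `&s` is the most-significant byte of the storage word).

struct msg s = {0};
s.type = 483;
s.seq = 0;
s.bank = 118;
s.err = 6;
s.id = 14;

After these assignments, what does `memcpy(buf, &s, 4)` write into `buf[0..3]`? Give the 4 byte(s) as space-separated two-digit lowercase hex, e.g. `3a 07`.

f1 9d 81 8e

type:9 = 483 → 0x1e3 << 23 → word 0xf1800000
seq:1 = 0 → 0x0 << 22 → word 0xf1800000
bank:8 = 118 → 0x76 << 14 → word 0xf19d8000
err:8 = 6 → 0x6 << 6 → word 0xf19d8180
id:6 = 14 → 0xe << 0 → word 0xf19d818e
word = 0xf19d818e → big-endian bytes:
  [0]=0xf1  [1]=0x9d  [2]=0x81  [3]=0x8e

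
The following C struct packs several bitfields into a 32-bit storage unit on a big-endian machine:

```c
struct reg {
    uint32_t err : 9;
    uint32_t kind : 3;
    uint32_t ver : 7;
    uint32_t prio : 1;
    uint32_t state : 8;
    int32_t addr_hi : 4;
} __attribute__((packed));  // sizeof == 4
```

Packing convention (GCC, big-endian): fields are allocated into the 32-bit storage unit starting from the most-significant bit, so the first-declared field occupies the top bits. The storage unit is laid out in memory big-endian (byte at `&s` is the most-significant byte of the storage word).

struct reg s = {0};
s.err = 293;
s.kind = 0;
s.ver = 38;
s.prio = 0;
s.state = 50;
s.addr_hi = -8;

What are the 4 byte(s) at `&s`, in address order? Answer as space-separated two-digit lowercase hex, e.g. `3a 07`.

err (9b) val=293 bits=0x125 at bit 23: 0x92800000
kind (3b) val=0 bits=0x0 at bit 20: 0x92800000
ver (7b) val=38 bits=0x26 at bit 13: 0x9284c000
prio (1b) val=0 bits=0x0 at bit 12: 0x9284c000
state (8b) val=50 bits=0x32 at bit 4: 0x9284c320
addr_hi (4b) val=-8 bits=0x8 at bit 0: 0x9284c328
word = 0x9284c328 → big-endian bytes:
  [0]=0x92  [1]=0x84  [2]=0xc3  [3]=0x28

92 84 c3 28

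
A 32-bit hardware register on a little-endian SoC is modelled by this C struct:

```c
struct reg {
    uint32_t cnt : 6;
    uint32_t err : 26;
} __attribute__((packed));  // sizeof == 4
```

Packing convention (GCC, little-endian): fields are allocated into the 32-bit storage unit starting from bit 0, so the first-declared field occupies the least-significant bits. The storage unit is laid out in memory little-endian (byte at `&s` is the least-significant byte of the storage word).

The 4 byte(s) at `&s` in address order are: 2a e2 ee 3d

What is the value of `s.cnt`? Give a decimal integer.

42

[0]=0x2a [1]=0xe2 [2]=0xee [3]=0x3d (little-endian) → word 0x3deee22a
cnt:6 @ bit 0 → (0x3deee22a>>0)&0x3f = 0x2a  ←
err:26 @ bit 6 → (0x3deee22a>>6)&0x3ffffff = 0xf7bb88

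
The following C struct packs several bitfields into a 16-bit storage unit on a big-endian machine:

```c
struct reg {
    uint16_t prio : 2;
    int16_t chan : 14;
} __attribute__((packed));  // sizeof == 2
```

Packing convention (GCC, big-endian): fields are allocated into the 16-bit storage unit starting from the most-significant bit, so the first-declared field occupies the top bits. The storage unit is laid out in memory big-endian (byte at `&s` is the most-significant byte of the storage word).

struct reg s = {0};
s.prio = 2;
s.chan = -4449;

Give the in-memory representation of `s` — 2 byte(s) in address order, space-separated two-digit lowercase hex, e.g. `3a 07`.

ae 9f

prio:2 = 2 → 0x2 << 14 → word 0x8000
chan:14 = -4449 → 0x2e9f << 0 → word 0xae9f
word = 0xae9f → big-endian bytes:
  [0]=0xae  [1]=0x9f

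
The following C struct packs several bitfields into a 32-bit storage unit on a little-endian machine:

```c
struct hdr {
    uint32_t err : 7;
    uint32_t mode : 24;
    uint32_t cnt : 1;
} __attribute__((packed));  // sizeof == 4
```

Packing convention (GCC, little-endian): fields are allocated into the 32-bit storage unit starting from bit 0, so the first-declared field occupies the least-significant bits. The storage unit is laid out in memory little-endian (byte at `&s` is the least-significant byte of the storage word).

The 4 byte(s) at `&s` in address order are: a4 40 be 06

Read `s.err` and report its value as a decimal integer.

36

[0]=0xa4 [1]=0x40 [2]=0xbe [3]=0x06 (little-endian) → word 0x06be40a4
err:7 @ bit 0 → (0x06be40a4>>0)&0x7f = 0x24  ←
mode:24 @ bit 7 → (0x06be40a4>>7)&0xffffff = 0xd7c81
cnt:1 @ bit 31 → (0x06be40a4>>31)&0x1 = 0x0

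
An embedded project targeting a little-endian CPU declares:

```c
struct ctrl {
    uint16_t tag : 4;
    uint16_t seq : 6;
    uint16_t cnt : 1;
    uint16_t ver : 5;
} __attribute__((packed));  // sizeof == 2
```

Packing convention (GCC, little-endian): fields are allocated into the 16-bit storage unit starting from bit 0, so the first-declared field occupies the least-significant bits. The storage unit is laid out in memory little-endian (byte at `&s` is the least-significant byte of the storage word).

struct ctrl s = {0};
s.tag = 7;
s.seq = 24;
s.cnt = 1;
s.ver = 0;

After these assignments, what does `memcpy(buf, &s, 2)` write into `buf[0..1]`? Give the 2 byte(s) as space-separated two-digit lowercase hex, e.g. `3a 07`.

87 05

tag (4b) val=7 bits=0x7 at bit 0: 0x0007
seq (6b) val=24 bits=0x18 at bit 4: 0x0187
cnt (1b) val=1 bits=0x1 at bit 10: 0x0587
ver (5b) val=0 bits=0x0 at bit 11: 0x0587
word = 0x0587 → little-endian bytes:
  [0]=0x87  [1]=0x05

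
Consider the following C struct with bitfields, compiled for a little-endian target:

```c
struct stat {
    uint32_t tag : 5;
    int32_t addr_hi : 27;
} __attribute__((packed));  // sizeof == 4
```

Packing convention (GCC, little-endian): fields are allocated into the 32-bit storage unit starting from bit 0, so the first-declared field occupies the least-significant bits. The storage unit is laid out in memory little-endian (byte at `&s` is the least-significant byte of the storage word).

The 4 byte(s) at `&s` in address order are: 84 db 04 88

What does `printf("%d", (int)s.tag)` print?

4

[0]=0x84 [1]=0xdb [2]=0x04 [3]=0x88 (little-endian) → word 0x8804db84
tag:5 @ bit 0 → (0x8804db84>>0)&0x1f = 0x4  ←
addr_hi:27 @ bit 5 → (0x8804db84>>5)&0x7ffffff = 0x44026dc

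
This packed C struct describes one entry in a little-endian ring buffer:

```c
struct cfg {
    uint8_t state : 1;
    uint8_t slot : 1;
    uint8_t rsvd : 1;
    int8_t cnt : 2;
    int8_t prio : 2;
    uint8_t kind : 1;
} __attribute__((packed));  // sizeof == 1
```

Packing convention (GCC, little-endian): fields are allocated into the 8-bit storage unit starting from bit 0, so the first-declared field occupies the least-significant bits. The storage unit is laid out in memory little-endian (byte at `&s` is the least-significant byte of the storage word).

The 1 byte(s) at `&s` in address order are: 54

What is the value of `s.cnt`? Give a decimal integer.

[0]=0x54 (little-endian) → word 0x54
state [0+:1] = (word>>0) & 0x1 = 0
slot [1+:1] = (word>>1) & 0x1 = 0
rsvd [2+:1] = (word>>2) & 0x1 = 1
cnt [3+:2] = (word>>3) & 0x3 = 2  ←
prio [5+:2] = (word>>5) & 0x3 = 2
kind [7+:1] = (word>>7) & 0x1 = 0
cnt signed 2b, MSB=1: 2 - 4 = -2

-2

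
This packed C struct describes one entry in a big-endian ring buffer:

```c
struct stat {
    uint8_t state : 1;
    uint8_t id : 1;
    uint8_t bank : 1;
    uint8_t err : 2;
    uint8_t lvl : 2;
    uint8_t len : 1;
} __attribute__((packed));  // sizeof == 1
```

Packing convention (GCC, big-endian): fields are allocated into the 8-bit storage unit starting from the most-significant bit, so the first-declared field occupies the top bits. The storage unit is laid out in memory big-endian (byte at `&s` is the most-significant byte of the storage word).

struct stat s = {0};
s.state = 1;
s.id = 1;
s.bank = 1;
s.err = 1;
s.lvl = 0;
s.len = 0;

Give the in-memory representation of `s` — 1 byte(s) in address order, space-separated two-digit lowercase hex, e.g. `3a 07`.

state (1b) val=1 bits=0x1 at bit 7: 0x80
id (1b) val=1 bits=0x1 at bit 6: 0xc0
bank (1b) val=1 bits=0x1 at bit 5: 0xe0
err (2b) val=1 bits=0x1 at bit 3: 0xe8
lvl (2b) val=0 bits=0x0 at bit 1: 0xe8
len (1b) val=0 bits=0x0 at bit 0: 0xe8
word = 0xe8 → big-endian bytes:
  [0]=0xe8

e8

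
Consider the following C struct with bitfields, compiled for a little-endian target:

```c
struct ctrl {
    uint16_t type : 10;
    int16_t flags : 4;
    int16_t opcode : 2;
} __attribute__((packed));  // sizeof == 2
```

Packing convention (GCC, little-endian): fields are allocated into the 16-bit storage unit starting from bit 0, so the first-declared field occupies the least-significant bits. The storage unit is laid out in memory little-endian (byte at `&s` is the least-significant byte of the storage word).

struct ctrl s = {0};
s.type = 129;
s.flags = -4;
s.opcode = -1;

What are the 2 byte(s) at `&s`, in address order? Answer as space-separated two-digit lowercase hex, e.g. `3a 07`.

[0+:10] type=129 & 0x3ff = 0x81; word=0x0081
[10+:4] flags=-4 & 0xf = 0xc; word=0x3081
[14+:2] opcode=-1 & 0x3 = 0x3; word=0xf081
word = 0xf081 → little-endian bytes:
  [0]=0x81  [1]=0xf0

81 f0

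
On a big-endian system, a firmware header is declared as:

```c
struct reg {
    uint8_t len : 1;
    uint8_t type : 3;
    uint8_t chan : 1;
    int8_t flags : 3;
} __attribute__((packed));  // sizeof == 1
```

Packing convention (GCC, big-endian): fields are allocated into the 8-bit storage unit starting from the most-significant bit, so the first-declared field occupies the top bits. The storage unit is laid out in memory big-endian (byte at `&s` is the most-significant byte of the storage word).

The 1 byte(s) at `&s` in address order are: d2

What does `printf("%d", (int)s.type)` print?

5

[0]=0xd2 (big-endian) → word 0xd2
len:1 @ bit 7 → (0xd2>>7)&0x1 = 0x1
type:3 @ bit 4 → (0xd2>>4)&0x7 = 0x5  ←
chan:1 @ bit 3 → (0xd2>>3)&0x1 = 0x0
flags:3 @ bit 0 → (0xd2>>0)&0x7 = 0x2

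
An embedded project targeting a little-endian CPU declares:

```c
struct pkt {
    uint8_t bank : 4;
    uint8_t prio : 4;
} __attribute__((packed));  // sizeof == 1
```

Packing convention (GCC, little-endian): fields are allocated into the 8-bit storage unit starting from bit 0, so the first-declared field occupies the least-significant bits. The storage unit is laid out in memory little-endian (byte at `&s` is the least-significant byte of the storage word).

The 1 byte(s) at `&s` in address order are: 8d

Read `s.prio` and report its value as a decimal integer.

[0]=0x8d (little-endian) → word 0x8d
bank [0+:4] = (word>>0) & 0xf = 13
prio [4+:4] = (word>>4) & 0xf = 8  ←

8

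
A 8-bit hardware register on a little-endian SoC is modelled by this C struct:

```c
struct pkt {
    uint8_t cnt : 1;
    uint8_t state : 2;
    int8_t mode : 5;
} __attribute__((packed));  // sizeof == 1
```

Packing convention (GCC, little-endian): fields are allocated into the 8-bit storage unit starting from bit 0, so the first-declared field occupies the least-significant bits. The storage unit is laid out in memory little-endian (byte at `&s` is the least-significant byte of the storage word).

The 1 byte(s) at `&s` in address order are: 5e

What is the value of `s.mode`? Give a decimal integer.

[0]=0x5e (little-endian) → word 0x5e
cnt:1 @ bit 0 → (0x5e>>0)&0x1 = 0x0
state:2 @ bit 1 → (0x5e>>1)&0x3 = 0x3
mode:5 @ bit 3 → (0x5e>>3)&0x1f = 0xb  ←
mode signed 5b, MSB=0: value = 11

11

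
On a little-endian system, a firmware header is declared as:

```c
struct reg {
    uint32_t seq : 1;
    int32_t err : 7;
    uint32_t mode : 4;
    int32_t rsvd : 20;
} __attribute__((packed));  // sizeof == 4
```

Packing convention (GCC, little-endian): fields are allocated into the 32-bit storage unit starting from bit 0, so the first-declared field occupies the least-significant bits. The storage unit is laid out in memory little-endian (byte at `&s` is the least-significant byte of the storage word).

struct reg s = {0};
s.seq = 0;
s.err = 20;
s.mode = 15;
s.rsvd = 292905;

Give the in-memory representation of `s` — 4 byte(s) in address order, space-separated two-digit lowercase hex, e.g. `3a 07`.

28 9f 82 47

[0+:1] seq=0 & 0x1 = 0x0; word=0x00000000
[1+:7] err=20 & 0x7f = 0x14; word=0x00000028
[8+:4] mode=15 & 0xf = 0xf; word=0x00000f28
[12+:20] rsvd=292905 & 0xfffff = 0x47829; word=0x47829f28
word = 0x47829f28 → little-endian bytes:
  [0]=0x28  [1]=0x9f  [2]=0x82  [3]=0x47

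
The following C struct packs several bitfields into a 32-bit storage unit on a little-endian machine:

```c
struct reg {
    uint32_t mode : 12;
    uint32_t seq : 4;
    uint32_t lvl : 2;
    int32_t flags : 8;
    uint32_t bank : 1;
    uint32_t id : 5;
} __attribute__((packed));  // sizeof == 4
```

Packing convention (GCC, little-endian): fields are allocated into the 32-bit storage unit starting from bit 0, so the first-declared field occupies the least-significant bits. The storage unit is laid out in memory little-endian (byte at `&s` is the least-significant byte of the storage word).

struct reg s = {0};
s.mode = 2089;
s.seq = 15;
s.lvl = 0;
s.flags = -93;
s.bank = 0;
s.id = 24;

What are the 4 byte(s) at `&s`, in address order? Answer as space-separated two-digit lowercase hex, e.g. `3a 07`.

[0+:12] mode=2089 & 0xfff = 0x829; word=0x00000829
[12+:4] seq=15 & 0xf = 0xf; word=0x0000f829
[16+:2] lvl=0 & 0x3 = 0x0; word=0x0000f829
[18+:8] flags=-93 & 0xff = 0xa3; word=0x028cf829
[26+:1] bank=0 & 0x1 = 0x0; word=0x028cf829
[27+:5] id=24 & 0x1f = 0x18; word=0xc28cf829
word = 0xc28cf829 → little-endian bytes:
  [0]=0x29  [1]=0xf8  [2]=0x8c  [3]=0xc2

29 f8 8c c2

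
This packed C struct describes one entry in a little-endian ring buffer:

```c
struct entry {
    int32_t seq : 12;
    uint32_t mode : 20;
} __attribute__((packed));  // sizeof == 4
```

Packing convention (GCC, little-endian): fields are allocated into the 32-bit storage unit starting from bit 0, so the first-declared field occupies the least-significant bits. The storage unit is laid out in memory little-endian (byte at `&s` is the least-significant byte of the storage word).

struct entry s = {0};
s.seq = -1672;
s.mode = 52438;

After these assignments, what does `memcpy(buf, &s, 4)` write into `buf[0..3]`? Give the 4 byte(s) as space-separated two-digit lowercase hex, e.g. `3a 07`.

[0+:12] seq=-1672 & 0xfff = 0x978; word=0x00000978
[12+:20] mode=52438 & 0xfffff = 0xccd6; word=0x0ccd6978
word = 0x0ccd6978 → little-endian bytes:
  [0]=0x78  [1]=0x69  [2]=0xcd  [3]=0x0c

78 69 cd 0c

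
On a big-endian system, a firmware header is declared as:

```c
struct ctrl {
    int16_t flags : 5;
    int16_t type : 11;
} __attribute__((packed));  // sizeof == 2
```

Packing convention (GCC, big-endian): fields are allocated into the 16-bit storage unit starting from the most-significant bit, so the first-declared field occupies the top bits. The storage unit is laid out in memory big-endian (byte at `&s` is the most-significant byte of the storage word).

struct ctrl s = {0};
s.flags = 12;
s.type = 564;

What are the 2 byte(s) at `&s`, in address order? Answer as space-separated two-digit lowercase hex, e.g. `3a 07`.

flags:5 = 12 → 0xc << 11 → word 0x6000
type:11 = 564 → 0x234 << 0 → word 0x6234
word = 0x6234 → big-endian bytes:
  [0]=0x62  [1]=0x34

62 34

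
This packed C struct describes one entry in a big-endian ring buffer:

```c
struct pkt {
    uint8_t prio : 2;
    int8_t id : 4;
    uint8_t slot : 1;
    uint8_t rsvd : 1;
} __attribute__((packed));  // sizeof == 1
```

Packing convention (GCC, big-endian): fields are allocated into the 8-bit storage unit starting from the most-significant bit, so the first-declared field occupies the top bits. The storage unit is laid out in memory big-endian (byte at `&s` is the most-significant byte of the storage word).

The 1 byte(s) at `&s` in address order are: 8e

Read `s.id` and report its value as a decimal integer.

3

[0]=0x8e (big-endian) → word 0x8e
prio [6+:2] = (word>>6) & 0x3 = 2
id [2+:4] = (word>>2) & 0xf = 3  ←
slot [1+:1] = (word>>1) & 0x1 = 1
rsvd [0+:1] = (word>>0) & 0x1 = 0
id signed 4b, MSB=0: value = 3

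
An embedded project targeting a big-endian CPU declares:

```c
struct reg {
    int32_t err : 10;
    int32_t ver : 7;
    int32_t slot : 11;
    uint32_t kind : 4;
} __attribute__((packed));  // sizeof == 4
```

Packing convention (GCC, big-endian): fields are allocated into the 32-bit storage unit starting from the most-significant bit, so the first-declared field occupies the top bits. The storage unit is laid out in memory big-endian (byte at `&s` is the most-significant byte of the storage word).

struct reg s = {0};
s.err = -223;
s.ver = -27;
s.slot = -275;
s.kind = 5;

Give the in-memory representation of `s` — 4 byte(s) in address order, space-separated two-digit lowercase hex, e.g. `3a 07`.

c8 72 ee d5

err:10 = -223 → 0x321 << 22 → word 0xc8400000
ver:7 = -27 → 0x65 << 15 → word 0xc8728000
slot:11 = -275 → 0x6ed << 4 → word 0xc872eed0
kind:4 = 5 → 0x5 << 0 → word 0xc872eed5
word = 0xc872eed5 → big-endian bytes:
  [0]=0xc8  [1]=0x72  [2]=0xee  [3]=0xd5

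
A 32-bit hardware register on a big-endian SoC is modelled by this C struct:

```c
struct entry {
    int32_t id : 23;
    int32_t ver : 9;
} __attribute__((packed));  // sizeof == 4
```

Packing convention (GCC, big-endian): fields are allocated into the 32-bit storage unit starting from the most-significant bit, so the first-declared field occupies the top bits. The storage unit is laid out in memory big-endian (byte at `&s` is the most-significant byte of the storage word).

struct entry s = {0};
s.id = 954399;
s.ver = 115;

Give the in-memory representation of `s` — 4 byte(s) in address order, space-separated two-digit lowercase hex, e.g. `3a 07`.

[9+:23] id=954399 & 0x7fffff = 0xe901f; word=0x1d203e00
[0+:9] ver=115 & 0x1ff = 0x73; word=0x1d203e73
word = 0x1d203e73 → big-endian bytes:
  [0]=0x1d  [1]=0x20  [2]=0x3e  [3]=0x73

1d 20 3e 73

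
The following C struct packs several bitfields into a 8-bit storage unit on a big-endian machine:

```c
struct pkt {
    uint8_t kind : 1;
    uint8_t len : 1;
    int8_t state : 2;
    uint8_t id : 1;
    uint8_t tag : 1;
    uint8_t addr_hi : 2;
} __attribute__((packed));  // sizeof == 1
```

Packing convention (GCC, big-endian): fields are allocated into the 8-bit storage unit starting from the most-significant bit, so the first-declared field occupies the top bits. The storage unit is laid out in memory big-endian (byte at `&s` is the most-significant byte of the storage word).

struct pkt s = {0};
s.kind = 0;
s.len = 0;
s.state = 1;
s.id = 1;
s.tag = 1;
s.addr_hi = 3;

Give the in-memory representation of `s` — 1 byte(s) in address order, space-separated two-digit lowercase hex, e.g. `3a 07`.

kind (1b) val=0 bits=0x0 at bit 7: 0x00
len (1b) val=0 bits=0x0 at bit 6: 0x00
state (2b) val=1 bits=0x1 at bit 4: 0x10
id (1b) val=1 bits=0x1 at bit 3: 0x18
tag (1b) val=1 bits=0x1 at bit 2: 0x1c
addr_hi (2b) val=3 bits=0x3 at bit 0: 0x1f
word = 0x1f → big-endian bytes:
  [0]=0x1f

1f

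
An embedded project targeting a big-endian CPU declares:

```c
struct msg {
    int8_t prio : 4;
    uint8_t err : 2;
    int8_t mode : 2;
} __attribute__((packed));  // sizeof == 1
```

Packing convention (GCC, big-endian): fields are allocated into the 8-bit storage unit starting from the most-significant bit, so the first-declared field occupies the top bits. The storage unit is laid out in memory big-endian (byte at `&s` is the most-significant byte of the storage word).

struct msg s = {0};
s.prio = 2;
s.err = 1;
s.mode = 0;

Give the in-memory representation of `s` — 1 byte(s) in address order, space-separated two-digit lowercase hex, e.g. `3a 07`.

24

prio (4b) val=2 bits=0x2 at bit 4: 0x20
err (2b) val=1 bits=0x1 at bit 2: 0x24
mode (2b) val=0 bits=0x0 at bit 0: 0x24
word = 0x24 → big-endian bytes:
  [0]=0x24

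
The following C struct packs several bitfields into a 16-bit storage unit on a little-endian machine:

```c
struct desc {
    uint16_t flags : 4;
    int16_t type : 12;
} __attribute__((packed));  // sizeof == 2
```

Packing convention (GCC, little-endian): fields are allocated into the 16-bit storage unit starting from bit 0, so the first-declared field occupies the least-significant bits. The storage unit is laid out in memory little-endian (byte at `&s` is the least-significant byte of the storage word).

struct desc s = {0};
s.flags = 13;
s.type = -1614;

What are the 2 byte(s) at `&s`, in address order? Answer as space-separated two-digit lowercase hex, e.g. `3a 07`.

flags (4b) val=13 bits=0xd at bit 0: 0x000d
type (12b) val=-1614 bits=0x9b2 at bit 4: 0x9b2d
word = 0x9b2d → little-endian bytes:
  [0]=0x2d  [1]=0x9b

2d 9b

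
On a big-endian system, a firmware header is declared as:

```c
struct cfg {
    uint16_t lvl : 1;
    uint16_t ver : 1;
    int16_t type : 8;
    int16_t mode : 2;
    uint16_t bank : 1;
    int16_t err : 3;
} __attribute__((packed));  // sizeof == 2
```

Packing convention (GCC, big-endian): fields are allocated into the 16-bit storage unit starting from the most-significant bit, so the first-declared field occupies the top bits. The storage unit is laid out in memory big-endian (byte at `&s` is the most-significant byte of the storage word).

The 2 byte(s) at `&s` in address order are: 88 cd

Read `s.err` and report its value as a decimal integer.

-3

[0]=0x88 [1]=0xcd (big-endian) → word 0x88cd
lvl:1 @ bit 15 → (0x88cd>>15)&0x1 = 0x1
ver:1 @ bit 14 → (0x88cd>>14)&0x1 = 0x0
type:8 @ bit 6 → (0x88cd>>6)&0xff = 0x23
mode:2 @ bit 4 → (0x88cd>>4)&0x3 = 0x0
bank:1 @ bit 3 → (0x88cd>>3)&0x1 = 0x1
err:3 @ bit 0 → (0x88cd>>0)&0x7 = 0x5  ←
err signed 3b, MSB=1: 5 - 8 = -3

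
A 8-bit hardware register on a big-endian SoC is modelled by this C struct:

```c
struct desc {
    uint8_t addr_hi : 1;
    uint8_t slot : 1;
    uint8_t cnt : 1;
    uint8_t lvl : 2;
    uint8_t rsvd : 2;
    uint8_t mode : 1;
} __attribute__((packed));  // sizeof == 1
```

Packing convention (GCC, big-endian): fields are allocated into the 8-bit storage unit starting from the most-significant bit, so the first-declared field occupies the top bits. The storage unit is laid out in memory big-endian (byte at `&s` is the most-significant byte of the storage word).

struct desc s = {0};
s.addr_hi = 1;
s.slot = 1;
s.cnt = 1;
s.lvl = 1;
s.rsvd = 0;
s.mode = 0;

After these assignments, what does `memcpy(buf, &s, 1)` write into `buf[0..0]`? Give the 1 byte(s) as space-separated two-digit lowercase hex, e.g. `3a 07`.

e8

addr_hi:1 = 1 → 0x1 << 7 → word 0x80
slot:1 = 1 → 0x1 << 6 → word 0xc0
cnt:1 = 1 → 0x1 << 5 → word 0xe0
lvl:2 = 1 → 0x1 << 3 → word 0xe8
rsvd:2 = 0 → 0x0 << 1 → word 0xe8
mode:1 = 0 → 0x0 << 0 → word 0xe8
word = 0xe8 → big-endian bytes:
  [0]=0xe8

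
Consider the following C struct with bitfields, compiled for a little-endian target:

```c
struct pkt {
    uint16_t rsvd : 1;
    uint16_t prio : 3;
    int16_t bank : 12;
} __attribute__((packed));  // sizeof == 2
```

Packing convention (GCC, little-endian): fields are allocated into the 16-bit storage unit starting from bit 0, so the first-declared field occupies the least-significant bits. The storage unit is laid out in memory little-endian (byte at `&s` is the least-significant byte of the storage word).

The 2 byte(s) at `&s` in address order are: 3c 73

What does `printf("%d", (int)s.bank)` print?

[0]=0x3c [1]=0x73 (little-endian) → word 0x733c
rsvd [0+:1] = (word>>0) & 0x1 = 0
prio [1+:3] = (word>>1) & 0x7 = 6
bank [4+:12] = (word>>4) & 0xfff = 1843  ←
bank signed 12b, MSB=0: value = 1843

1843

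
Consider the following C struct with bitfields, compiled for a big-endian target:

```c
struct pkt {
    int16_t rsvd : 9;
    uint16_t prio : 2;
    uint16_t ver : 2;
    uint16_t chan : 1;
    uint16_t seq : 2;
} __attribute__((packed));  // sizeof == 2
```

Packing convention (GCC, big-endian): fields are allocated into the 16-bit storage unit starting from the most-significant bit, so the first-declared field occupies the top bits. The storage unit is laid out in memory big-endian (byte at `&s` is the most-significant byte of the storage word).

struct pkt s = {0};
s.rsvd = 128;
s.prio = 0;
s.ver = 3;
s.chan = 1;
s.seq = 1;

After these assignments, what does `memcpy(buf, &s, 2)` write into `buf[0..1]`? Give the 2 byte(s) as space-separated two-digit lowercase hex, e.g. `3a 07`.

40 1d

[7+:9] rsvd=128 & 0x1ff = 0x80; word=0x4000
[5+:2] prio=0 & 0x3 = 0x0; word=0x4000
[3+:2] ver=3 & 0x3 = 0x3; word=0x4018
[2+:1] chan=1 & 0x1 = 0x1; word=0x401c
[0+:2] seq=1 & 0x3 = 0x1; word=0x401d
word = 0x401d → big-endian bytes:
  [0]=0x40  [1]=0x1d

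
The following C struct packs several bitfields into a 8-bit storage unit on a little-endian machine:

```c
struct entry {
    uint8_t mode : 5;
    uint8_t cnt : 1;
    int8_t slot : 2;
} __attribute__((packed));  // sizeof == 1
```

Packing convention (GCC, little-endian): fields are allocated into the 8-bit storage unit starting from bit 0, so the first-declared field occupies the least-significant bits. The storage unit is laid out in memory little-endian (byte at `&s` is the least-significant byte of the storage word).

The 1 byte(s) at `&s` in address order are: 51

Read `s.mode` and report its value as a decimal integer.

17

[0]=0x51 (little-endian) → word 0x51
mode:5 @ bit 0 → (0x51>>0)&0x1f = 0x11  ←
cnt:1 @ bit 5 → (0x51>>5)&0x1 = 0x0
slot:2 @ bit 6 → (0x51>>6)&0x3 = 0x1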